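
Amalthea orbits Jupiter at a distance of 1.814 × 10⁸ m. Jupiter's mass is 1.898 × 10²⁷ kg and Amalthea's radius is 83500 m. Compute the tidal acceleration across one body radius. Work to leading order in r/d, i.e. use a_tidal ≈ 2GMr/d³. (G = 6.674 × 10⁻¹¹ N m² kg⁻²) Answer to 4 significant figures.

3.544 × 10⁻³ m/s²

Differencing GM/(d−r)² and GM/d² to first order in r/d gives 2GMr/d³.
a_tidal = 2GMr/d³
        = 2 × (6.674 × 10⁻¹¹) × (1.898 × 10²⁷) × (83500) / (1.814 × 10⁸)³
        = 3.544 × 10⁻³ m/s²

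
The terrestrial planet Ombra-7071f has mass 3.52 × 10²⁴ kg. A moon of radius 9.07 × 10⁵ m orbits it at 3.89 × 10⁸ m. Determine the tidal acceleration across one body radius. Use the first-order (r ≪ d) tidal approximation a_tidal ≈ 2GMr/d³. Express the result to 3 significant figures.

7.24 × 10⁻⁶ m/s²

Δa = 2GMr/d³
   = 2 × (6.674 × 10⁻¹¹) × (3.52 × 10²⁴) × (9.07 × 10⁵) / (3.89 × 10⁸)³
   = 7.24 × 10⁻⁶ m/s²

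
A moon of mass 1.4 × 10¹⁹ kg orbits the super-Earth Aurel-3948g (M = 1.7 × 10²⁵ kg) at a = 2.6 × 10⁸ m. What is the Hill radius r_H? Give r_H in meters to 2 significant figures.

1.7 × 10⁶ m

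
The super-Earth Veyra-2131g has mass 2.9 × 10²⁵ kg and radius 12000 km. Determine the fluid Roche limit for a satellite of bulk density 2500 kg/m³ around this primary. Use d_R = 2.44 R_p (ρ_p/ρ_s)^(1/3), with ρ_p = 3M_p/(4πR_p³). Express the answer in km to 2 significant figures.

34000 km

ρ_p = 3M_p/(4πR_p³) = 3 × (2.9 × 10²⁵) / (4π × (1.2 × 10⁷ m)³) = 4000 kg/m³
d_R = 2.44 × 12000 km × (4000/2500)^(1/3)
    = 34000 km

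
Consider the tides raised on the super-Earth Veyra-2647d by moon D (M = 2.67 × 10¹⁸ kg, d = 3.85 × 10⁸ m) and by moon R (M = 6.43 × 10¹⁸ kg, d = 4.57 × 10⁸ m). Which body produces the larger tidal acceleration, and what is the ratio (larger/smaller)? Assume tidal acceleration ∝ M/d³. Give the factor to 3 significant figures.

Moon R, by a factor of ≈ 1.44

Tidal stretch scales as M/d³; compute that for each body.
Moon D: (2.67 × 10¹⁸) / (3.85 × 10⁸)³ = 4.679 × 10⁻⁸
Moon R: (6.43 × 10¹⁸) / (4.57 × 10⁸)³ = 6.737 × 10⁻⁸
Ratio (larger/smaller) = 1.44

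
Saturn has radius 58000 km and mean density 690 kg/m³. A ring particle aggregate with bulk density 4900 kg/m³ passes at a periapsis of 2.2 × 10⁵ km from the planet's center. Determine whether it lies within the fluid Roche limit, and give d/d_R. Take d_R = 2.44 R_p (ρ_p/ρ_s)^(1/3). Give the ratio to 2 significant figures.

d_R = 2.44 × (58000 km) × (690/4900)^(1/3) = 73630 km
d/d_R = (2.2 × 10⁵) / (73630) = 3.0
Since d/d_R > 1, the body is outside the Roche limit.

outside; d/d_R ≈ 3.0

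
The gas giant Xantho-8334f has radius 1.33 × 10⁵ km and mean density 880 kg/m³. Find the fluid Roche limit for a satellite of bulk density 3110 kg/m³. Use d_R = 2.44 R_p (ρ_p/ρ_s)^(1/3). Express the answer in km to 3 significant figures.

2.13 × 10⁵ km

d_R = 2.44 × 1.33 × 10⁵ km × (880/3110)^(1/3)
    = 2.13 × 10⁵ km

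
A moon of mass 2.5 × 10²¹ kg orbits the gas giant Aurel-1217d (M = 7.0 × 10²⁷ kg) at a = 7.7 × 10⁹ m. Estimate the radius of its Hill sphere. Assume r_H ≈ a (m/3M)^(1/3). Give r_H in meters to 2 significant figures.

r_H ≈ a (m/3M)^(1/3)
    = (7.7 × 10⁹) × (2.5 × 10²¹ / (3 × 7.0 × 10²⁷))^(1/3)
    = 3.8 × 10⁷ m

3.8 × 10⁷ m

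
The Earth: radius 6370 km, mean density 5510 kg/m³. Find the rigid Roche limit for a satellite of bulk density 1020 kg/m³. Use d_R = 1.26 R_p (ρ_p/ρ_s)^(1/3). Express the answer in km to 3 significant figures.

14100 km

d_R = 1.26 × 6370 km × (5510/1020)^(1/3)
    = 14100 km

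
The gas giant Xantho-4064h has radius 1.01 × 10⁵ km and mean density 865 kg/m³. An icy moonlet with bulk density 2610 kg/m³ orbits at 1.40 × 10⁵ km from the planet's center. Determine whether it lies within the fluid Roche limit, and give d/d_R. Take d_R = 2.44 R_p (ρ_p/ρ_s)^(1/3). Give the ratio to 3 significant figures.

d_R = 2.44 × (1.01 × 10⁵ km) × (865/2610)^(1/3) = 1.705 × 10⁵ km
d/d_R = (1.40 × 10⁵) / (1.705 × 10⁵) = 0.821
Since d/d_R < 1, the body is inside the Roche limit.

inside; d/d_R ≈ 0.821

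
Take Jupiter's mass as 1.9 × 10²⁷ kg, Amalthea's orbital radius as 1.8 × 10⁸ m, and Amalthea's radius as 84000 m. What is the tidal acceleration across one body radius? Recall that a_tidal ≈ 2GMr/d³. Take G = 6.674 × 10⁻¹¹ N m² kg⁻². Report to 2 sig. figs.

Differencing GM/(d−r)² and GM/d² to first order in r/d gives 2GMr/d³.
Δg = 2GMr/d³
   = 2 × (6.674 × 10⁻¹¹) × (1.9 × 10²⁷) × (84000) / (1.8 × 10⁸)³
   = 3.7 × 10⁻³ m/s²

3.7 × 10⁻³ m/s²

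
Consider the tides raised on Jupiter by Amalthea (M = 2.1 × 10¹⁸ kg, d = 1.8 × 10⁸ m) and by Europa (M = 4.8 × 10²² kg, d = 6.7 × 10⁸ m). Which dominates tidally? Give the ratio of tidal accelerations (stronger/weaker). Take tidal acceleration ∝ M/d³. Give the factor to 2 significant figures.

Europa, by a factor of ≈ 440

The tide-raising term goes as M/d³ (the gradient of a 1/d² field).
Amalthea: (2.1 × 10¹⁸) / (1.8 × 10⁸)³ = 3.601 × 10⁻⁷
Europa: (4.8 × 10²²) / (6.7 × 10⁸)³ = 1.596 × 10⁻⁴
Ratio (larger/smaller) = 440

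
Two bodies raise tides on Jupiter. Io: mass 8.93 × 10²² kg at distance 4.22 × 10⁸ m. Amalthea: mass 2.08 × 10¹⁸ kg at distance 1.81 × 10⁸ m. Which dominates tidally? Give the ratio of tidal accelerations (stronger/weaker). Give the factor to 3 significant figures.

Tidal stretch scales as M/d³; compute that for each body.
Io: (8.93 × 10²²) / (4.22 × 10⁸)³ = 1.188 × 10⁻³
Amalthea: (2.08 × 10¹⁸) / (1.81 × 10⁸)³ = 3.508 × 10⁻⁷
Ratio (larger/smaller) = 3390

Io, by a factor of ≈ 3390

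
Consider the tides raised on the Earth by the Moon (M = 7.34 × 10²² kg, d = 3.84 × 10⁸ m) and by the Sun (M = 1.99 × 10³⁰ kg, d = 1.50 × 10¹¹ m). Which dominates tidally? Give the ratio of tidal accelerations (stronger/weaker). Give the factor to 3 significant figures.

Tidal stretch scales as M/d³; compute that for each body.
The Moon: (7.34 × 10²²) / (3.84 × 10⁸)³ = 1.296 × 10⁻³
The Sun: (1.99 × 10³⁰) / (1.50 × 10¹¹)³ = 5.896 × 10⁻⁴
Ratio (larger/smaller) = 2.20

The Moon, by a factor of ≈ 2.20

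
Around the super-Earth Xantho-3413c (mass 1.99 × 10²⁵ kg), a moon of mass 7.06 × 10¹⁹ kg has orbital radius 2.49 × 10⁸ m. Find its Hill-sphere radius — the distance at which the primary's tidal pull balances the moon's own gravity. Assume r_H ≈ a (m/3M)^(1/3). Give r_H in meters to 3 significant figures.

r_H ≈ a (m/3M)^(1/3)
    = (2.49 × 10⁸) × (7.06 × 10¹⁹ / (3 × 1.99 × 10²⁵))^(1/3)
    = 2.63 × 10⁶ m

2.63 × 10⁶ m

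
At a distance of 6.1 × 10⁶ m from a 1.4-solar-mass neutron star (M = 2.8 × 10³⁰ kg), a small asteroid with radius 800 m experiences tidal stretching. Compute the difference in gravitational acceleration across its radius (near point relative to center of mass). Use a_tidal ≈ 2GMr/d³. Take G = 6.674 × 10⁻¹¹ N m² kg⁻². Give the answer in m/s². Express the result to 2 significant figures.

Δg = 2GMr/d³
   = 2 × (6.674 × 10⁻¹¹) × (2.8 × 10³⁰) × (800) / (6.1 × 10⁶)³
   = 1.3 × 10³ m/s²

1.3 × 10³ m/s²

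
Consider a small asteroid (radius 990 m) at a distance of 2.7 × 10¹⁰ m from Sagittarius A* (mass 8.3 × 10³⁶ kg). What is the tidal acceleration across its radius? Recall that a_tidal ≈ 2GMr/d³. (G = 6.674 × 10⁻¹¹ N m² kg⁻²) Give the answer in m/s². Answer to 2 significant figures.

Δg = 2GMr/d³
   = 2 × (6.674 × 10⁻¹¹) × (8.3 × 10³⁶) × (990) / (2.7 × 10¹⁰)³
   = 5.6 × 10⁻² m/s²

5.6 × 10⁻² m/s²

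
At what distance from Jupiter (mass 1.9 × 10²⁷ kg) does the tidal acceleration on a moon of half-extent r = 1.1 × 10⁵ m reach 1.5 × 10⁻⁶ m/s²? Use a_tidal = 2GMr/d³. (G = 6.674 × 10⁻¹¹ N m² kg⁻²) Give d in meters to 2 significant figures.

2.6 × 10⁹ m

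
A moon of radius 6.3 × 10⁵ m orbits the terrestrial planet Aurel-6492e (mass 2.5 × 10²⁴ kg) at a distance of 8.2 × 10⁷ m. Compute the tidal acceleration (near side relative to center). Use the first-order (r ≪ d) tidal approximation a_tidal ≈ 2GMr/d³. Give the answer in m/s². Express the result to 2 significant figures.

Δg = 2GMr/d³
   = 2 × (6.674 × 10⁻¹¹) × (2.5 × 10²⁴) × (6.3 × 10⁵) / (8.2 × 10⁷)³
   = 3.8 × 10⁻⁴ m/s²

3.8 × 10⁻⁴ m/s²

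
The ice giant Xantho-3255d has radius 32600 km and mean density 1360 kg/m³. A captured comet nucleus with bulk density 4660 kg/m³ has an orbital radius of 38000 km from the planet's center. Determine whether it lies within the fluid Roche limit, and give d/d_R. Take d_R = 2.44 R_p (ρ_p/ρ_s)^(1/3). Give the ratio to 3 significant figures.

d_R = 2.44 × (32600 km) × (1360/4660)^(1/3) = 52760 km
d/d_R = (38000) / (52760) = 0.720
Since d/d_R < 1, the body is inside the Roche limit.

inside; d/d_R ≈ 0.720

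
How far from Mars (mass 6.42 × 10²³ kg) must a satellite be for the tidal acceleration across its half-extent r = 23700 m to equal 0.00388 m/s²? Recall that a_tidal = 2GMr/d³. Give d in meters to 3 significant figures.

8.06 × 10⁶ m

2GMr/d³ = a_tidal  ⇒  d = (2GMr / a_tidal)^(1/3)
d = (2 × 6.674×10⁻¹¹ × (6.42 × 10²³) × (23700) / (0.00388))^(1/3)
  = 8.06 × 10⁶ m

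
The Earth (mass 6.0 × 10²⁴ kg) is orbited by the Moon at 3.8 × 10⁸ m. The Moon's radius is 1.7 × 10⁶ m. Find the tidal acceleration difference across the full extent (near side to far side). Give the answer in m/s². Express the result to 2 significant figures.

5.0 × 10⁻⁵ m/s²

Δa = 4GMr/d³
   = 4 × (6.674 × 10⁻¹¹) × (6.0 × 10²⁴) × (1.7 × 10⁶) / (3.8 × 10⁸)³
   = 5.0 × 10⁻⁵ m/s²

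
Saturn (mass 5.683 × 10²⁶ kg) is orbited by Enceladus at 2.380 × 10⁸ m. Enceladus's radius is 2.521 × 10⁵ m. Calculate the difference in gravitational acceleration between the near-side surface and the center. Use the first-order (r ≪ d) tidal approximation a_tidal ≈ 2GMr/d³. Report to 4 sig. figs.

Δa = 2GMr/d³
   = 2 × (6.674 × 10⁻¹¹) × (5.683 × 10²⁶) × (2.521 × 10⁵) / (2.380 × 10⁸)³
   = 1.419 × 10⁻³ m/s²

1.419 × 10⁻³ m/s²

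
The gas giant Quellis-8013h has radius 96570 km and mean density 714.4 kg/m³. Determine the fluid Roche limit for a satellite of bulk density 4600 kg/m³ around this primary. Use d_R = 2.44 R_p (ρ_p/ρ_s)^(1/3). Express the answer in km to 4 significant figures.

d_R = 2.44 × 96570 km × (714.4/4600)^(1/3)
    = 1.267 × 10⁵ km

1.267 × 10⁵ km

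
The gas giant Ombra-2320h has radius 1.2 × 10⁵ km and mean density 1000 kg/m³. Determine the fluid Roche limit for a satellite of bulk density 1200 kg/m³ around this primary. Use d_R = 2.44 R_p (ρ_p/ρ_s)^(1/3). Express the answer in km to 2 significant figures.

2.8 × 10⁵ km

d_R = 2.44 × 1.2 × 10⁵ km × (1000/1200)^(1/3)
    = 2.8 × 10⁵ km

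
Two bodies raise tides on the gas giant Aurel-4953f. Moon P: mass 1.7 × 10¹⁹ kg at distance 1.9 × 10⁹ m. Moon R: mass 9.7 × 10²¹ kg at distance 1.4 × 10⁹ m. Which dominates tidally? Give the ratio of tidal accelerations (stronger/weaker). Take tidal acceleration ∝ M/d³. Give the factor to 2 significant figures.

Moon R, by a factor of ≈ 1400

Tidal stretch scales as M/d³; compute that for each body.
Moon P: (1.7 × 10¹⁹) / (1.9 × 10⁹)³ = 2.478 × 10⁻⁹
Moon R: (9.7 × 10²¹) / (1.4 × 10⁹)³ = 3.535 × 10⁻⁶
Ratio (larger/smaller) = 1400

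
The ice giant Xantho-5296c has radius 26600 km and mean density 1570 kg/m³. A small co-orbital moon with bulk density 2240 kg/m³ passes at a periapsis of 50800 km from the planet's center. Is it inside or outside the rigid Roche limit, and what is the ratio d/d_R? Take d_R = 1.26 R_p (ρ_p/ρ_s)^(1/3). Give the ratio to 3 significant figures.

d_R = 1.26 × (26600 km) × (1570/2240)^(1/3) = 29770 km
d/d_R = (50800) / (29770) = 1.71
Since d/d_R > 1, the body is outside the Roche limit.

outside; d/d_R ≈ 1.71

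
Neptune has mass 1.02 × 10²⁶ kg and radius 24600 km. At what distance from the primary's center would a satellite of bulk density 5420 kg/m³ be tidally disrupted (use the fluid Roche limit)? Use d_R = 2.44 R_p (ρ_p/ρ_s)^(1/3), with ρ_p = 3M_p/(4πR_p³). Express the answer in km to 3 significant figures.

ρ_p = 3M_p/(4πR_p³) = 3 × (1.02 × 10²⁶) / (4π × (2.46 × 10⁷ m)³) = 1640 kg/m³
d_R = 2.44 × 24600 km × (1640/5420)^(1/3)
    = 40300 km

40300 km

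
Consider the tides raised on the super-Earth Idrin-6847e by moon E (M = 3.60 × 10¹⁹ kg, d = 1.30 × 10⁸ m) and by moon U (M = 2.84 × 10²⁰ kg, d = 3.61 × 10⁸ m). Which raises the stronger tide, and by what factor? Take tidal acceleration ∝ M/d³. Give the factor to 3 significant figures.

Moon E, by a factor of ≈ 2.71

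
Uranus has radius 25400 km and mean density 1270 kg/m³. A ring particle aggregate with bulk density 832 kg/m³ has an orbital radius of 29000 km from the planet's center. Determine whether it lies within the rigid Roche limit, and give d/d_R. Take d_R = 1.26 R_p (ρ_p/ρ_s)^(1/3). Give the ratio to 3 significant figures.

d_R = 1.26 × (25400 km) × (1270/832)^(1/3) = 36850 km
d/d_R = (29000) / (36850) = 0.787
Since d/d_R < 1, the body is inside the Roche limit.

inside; d/d_R ≈ 0.787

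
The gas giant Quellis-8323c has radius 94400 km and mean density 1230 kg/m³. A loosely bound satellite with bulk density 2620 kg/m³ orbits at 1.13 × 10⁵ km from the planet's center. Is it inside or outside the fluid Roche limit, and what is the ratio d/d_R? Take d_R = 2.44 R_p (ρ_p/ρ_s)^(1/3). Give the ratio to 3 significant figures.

inside; d/d_R ≈ 0.631

d_R = 2.44 × (94400 km) × (1230/2620)^(1/3) = 1.790 × 10⁵ km
d/d_R = (1.13 × 10⁵) / (1.790 × 10⁵) = 0.631
Since d/d_R < 1, the body is inside the Roche limit.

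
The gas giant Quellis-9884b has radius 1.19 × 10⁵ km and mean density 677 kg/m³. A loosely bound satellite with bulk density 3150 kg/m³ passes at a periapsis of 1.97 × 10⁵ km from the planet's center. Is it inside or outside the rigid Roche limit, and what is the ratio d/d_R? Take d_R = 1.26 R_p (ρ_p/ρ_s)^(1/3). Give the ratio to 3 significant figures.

d_R = 1.26 × (1.19 × 10⁵ km) × (677/3150)^(1/3) = 89810 km
d/d_R = (1.97 × 10⁵) / (89810) = 2.19
Since d/d_R > 1, the body is outside the Roche limit.

outside; d/d_R ≈ 2.19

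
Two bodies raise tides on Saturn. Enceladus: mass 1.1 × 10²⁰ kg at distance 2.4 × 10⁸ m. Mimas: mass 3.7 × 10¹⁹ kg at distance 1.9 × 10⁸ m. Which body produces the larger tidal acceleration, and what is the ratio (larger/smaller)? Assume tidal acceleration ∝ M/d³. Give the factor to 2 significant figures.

Enceladus, by a factor of ≈ 1.5

The tide-raising term goes as M/d³ (the gradient of a 1/d² field).
Enceladus: (1.1 × 10²⁰) / (2.4 × 10⁸)³ = 7.957 × 10⁻⁶
Mimas: (3.7 × 10¹⁹) / (1.9 × 10⁸)³ = 5.394 × 10⁻⁶
Ratio (larger/smaller) = 1.5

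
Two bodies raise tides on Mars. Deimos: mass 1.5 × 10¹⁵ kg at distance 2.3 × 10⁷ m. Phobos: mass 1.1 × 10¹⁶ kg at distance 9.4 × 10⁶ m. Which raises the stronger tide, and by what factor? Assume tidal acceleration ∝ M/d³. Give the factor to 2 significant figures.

Phobos, by a factor of ≈ 110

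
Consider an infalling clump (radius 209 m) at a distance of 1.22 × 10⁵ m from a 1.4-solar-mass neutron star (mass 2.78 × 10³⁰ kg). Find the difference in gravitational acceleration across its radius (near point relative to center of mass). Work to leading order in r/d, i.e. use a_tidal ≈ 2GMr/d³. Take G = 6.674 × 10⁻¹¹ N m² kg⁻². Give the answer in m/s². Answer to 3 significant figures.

4.27 × 10⁷ m/s²

Δa = 2GMr/d³
   = 2 × (6.674 × 10⁻¹¹) × (2.78 × 10³⁰) × (209) / (1.22 × 10⁵)³
   = 4.27 × 10⁷ m/s²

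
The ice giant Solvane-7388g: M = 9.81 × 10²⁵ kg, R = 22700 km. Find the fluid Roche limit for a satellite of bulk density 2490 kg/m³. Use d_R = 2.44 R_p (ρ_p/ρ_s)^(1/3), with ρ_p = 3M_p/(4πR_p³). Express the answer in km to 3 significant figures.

ρ_p = 3M_p/(4πR_p³) = 3 × (9.81 × 10²⁵) / (4π × (2.27 × 10⁷ m)³) = 2000 kg/m³
d_R = 2.44 × 22700 km × (2000/2490)^(1/3)
    = 51500 km

51500 km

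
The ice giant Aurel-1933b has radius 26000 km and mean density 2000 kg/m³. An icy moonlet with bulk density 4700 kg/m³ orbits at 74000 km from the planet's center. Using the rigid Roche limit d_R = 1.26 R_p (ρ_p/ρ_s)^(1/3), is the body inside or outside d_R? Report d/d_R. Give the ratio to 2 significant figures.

outside; d/d_R ≈ 3.0

d_R = 1.26 × (26000 km) × (2000/4700)^(1/3) = 24640 km
d/d_R = (74000) / (24640) = 3.0
Since d/d_R > 1, the body is outside the Roche limit.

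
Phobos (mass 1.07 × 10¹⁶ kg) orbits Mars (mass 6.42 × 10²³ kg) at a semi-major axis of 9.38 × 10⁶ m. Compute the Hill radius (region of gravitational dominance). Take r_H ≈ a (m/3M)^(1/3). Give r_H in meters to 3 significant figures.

1.66 × 10⁴ m

r_H ≈ a (m/3M)^(1/3)
    = (9.38 × 10⁶) × (1.07 × 10¹⁶ / (3 × 6.42 × 10²³))^(1/3)
    = 1.66 × 10⁴ m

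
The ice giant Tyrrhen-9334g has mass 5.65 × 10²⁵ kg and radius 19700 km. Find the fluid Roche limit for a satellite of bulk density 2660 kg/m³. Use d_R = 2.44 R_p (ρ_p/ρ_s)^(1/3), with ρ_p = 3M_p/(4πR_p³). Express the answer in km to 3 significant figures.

41900 km

ρ_p = 3M_p/(4πR_p³) = 3 × (5.65 × 10²⁵) / (4π × (1.97 × 10⁷ m)³) = 1760 kg/m³
d_R = 2.44 × 19700 km × (1760/2660)^(1/3)
    = 41900 km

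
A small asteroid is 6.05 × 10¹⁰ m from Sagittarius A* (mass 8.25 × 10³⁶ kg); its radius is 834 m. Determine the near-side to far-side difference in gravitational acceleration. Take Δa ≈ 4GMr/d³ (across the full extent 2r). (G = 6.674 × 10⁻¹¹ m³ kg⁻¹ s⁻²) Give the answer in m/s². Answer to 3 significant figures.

8.29 × 10⁻³ m/s²

Near-to-far spans 2r, so the tidal difference is twice the near-to-center value: 4GMr/d³.
a_tidal = 4GMr/d³
        = 4 × (6.674 × 10⁻¹¹) × (8.25 × 10³⁶) × (834) / (6.05 × 10¹⁰)³
        = 8.29 × 10⁻³ m/s²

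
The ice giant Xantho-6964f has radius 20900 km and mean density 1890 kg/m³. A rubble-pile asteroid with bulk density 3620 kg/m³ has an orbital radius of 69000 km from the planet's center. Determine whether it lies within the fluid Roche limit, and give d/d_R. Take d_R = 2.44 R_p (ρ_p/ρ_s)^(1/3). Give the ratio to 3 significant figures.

outside; d/d_R ≈ 1.68

d_R = 2.44 × (20900 km) × (1890/3620)^(1/3) = 41060 km
d/d_R = (69000) / (41060) = 1.68
Since d/d_R > 1, the body is outside the Roche limit.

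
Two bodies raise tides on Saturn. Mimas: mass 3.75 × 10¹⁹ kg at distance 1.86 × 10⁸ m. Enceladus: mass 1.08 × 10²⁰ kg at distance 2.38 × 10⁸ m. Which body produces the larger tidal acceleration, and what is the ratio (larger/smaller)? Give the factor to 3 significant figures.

Compare M/d³ for the two perturbers:
Mimas: (3.75 × 10¹⁹) / (1.86 × 10⁸)³ = 5.828 × 10⁻⁶
Enceladus: (1.08 × 10²⁰) / (2.38 × 10⁸)³ = 8.011 × 10⁻⁶
Ratio (larger/smaller) = 1.37

Enceladus, by a factor of ≈ 1.37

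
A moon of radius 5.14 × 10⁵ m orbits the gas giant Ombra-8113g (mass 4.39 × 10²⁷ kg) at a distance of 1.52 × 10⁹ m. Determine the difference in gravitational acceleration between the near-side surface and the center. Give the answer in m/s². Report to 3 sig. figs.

Δa = 2GMr/d³
   = 2 × (6.674 × 10⁻¹¹) × (4.39 × 10²⁷) × (5.14 × 10⁵) / (1.52 × 10⁹)³
   = 8.58 × 10⁻⁵ m/s²

8.58 × 10⁻⁵ m/s²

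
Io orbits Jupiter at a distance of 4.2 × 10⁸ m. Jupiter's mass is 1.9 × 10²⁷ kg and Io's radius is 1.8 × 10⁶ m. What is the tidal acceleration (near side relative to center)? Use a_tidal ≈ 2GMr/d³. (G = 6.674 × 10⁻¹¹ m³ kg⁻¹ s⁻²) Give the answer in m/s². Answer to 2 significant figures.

Δa = 2GMr/d³
   = 2 × (6.674 × 10⁻¹¹) × (1.9 × 10²⁷) × (1.8 × 10⁶) / (4.2 × 10⁸)³
   = 6.2 × 10⁻³ m/s²

6.2 × 10⁻³ m/s²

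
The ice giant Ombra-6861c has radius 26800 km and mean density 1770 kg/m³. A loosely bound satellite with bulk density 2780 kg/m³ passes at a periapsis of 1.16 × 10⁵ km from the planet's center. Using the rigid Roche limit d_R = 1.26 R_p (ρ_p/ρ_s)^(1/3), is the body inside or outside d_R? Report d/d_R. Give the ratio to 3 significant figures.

outside; d/d_R ≈ 3.99

d_R = 1.26 × (26800 km) × (1770/2780)^(1/3) = 29050 km
d/d_R = (1.16 × 10⁵) / (29050) = 3.99
Since d/d_R > 1, the body is outside the Roche limit.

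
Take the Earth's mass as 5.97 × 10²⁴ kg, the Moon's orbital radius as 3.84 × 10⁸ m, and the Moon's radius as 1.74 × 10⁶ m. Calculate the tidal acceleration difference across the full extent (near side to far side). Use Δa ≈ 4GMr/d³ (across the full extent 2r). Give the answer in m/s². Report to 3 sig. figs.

4.90 × 10⁻⁵ m/s²

Δa = 4GMr/d³
   = 4 × (6.674 × 10⁻¹¹) × (5.97 × 10²⁴) × (1.74 × 10⁶) / (3.84 × 10⁸)³
   = 4.90 × 10⁻⁵ m/s²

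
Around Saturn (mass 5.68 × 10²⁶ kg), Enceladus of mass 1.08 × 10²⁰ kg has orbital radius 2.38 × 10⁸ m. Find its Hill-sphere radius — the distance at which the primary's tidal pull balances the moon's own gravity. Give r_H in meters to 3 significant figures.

9.49 × 10⁵ m

r_H ≈ a (m/3M)^(1/3)
    = (2.38 × 10⁸) × (1.08 × 10²⁰ / (3 × 5.68 × 10²⁶))^(1/3)
    = 9.49 × 10⁵ m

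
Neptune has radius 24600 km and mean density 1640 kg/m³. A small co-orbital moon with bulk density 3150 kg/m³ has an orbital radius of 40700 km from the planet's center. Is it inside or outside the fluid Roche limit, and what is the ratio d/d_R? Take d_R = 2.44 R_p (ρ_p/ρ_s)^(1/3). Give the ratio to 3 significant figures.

inside; d/d_R ≈ 0.843

d_R = 2.44 × (24600 km) × (1640/3150)^(1/3) = 48290 km
d/d_R = (40700) / (48290) = 0.843
Since d/d_R < 1, the body is inside the Roche limit.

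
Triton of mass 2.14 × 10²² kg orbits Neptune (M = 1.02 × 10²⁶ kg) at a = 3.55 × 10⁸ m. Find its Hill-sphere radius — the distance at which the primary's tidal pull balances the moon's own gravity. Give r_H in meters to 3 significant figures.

r_H ≈ a (m/3M)^(1/3)
    = (3.55 × 10⁸) × (2.14 × 10²² / (3 × 1.02 × 10²⁶))^(1/3)
    = 1.46 × 10⁷ m

1.46 × 10⁷ m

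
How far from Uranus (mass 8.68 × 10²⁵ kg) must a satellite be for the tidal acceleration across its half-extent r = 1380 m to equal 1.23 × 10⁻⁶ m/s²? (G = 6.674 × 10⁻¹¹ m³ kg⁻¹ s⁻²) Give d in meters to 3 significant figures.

2GMr/d³ = a_tidal  ⇒  d = (2GMr / a_tidal)^(1/3)
d = (2 × 6.674×10⁻¹¹ × (8.68 × 10²⁵) × (1380) / (1.23 × 10⁻⁶))^(1/3)
  = 2.35 × 10⁸ m

2.35 × 10⁸ m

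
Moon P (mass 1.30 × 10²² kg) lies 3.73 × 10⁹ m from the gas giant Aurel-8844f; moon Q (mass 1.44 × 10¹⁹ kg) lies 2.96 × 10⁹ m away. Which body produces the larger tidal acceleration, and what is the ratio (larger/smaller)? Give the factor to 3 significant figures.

Tidal acceleration ∝ M/d³, so compare M/d³ for each.
Moon P: (1.30 × 10²²) / (3.73 × 10⁹)³ = 2.505 × 10⁻⁷
Moon Q: (1.44 × 10¹⁹) / (2.96 × 10⁹)³ = 5.552 × 10⁻¹⁰
Ratio (larger/smaller) = 451

Moon P, by a factor of ≈ 451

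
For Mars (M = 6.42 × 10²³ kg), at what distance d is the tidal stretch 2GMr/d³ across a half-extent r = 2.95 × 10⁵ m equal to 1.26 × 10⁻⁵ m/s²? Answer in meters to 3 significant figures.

1.26 × 10⁸ m

2GMr/d³ = a_tidal  ⇒  d = (2GMr / a_tidal)^(1/3)
d = (2 × 6.674×10⁻¹¹ × (6.42 × 10²³) × (2.95 × 10⁵) / (1.26 × 10⁻⁵))^(1/3)
  = 1.26 × 10⁸ m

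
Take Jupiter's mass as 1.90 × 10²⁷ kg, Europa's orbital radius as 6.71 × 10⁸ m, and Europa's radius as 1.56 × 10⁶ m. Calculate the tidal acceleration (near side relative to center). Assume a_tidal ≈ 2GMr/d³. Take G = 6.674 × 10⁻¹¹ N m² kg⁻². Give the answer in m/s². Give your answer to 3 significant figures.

1.31 × 10⁻³ m/s²

Δg = 2GMr/d³
   = 2 × (6.674 × 10⁻¹¹) × (1.90 × 10²⁷) × (1.56 × 10⁶) / (6.71 × 10⁸)³
   = 1.31 × 10⁻³ m/s²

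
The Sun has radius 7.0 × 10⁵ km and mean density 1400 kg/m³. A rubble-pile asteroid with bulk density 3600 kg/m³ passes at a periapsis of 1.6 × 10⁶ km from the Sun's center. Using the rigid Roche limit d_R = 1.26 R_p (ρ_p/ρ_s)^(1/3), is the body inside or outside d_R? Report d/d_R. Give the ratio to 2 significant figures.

outside; d/d_R ≈ 2.5

d_R = 1.26 × (7.0 × 10⁵ km) × (1400/3600)^(1/3) = 6.438 × 10⁵ km
d/d_R = (1.6 × 10⁶) / (6.438 × 10⁵) = 2.5
Since d/d_R > 1, the body is outside the Roche limit.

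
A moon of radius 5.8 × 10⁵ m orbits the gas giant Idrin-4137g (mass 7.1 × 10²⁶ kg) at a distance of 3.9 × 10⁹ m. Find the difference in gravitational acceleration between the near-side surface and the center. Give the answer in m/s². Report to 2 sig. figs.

a_tidal = 2GMr/d³
        = 2 × (6.674 × 10⁻¹¹) × (7.1 × 10²⁶) × (5.8 × 10⁵) / (3.9 × 10⁹)³
        = 9.3 × 10⁻⁷ m/s²

9.3 × 10⁻⁷ m/s²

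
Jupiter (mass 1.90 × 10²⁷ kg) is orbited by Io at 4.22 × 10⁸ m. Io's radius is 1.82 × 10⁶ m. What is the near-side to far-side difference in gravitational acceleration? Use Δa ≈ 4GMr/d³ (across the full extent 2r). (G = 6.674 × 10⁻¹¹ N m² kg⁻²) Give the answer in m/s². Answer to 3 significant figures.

Δg = 4GMr/d³
   = 4 × (6.674 × 10⁻¹¹) × (1.90 × 10²⁷) × (1.82 × 10⁶) / (4.22 × 10⁸)³
   = 1.23 × 10⁻² m/s²

1.23 × 10⁻² m/s²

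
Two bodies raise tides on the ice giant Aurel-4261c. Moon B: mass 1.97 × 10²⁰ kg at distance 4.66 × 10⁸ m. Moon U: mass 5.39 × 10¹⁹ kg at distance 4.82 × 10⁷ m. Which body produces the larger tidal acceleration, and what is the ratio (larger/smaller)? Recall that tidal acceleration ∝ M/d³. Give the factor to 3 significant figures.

Moon U, by a factor of ≈ 247

Tidal stretch scales as M/d³; compute that for each body.
Moon B: (1.97 × 10²⁰) / (4.66 × 10⁸)³ = 1.947 × 10⁻⁶
Moon U: (5.39 × 10¹⁹) / (4.82 × 10⁷)³ = 4.813 × 10⁻⁴
Ratio (larger/smaller) = 247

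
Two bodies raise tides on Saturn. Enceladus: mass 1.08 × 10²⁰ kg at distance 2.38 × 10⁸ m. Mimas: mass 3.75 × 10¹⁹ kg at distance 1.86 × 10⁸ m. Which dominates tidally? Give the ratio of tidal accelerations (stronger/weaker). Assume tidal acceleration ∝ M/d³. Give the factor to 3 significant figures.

Enceladus, by a factor of ≈ 1.37

Tidal acceleration ∝ M/d³, so compare M/d³ for each.
Enceladus: (1.08 × 10²⁰) / (2.38 × 10⁸)³ = 8.011 × 10⁻⁶
Mimas: (3.75 × 10¹⁹) / (1.86 × 10⁸)³ = 5.828 × 10⁻⁶
Ratio (larger/smaller) = 1.37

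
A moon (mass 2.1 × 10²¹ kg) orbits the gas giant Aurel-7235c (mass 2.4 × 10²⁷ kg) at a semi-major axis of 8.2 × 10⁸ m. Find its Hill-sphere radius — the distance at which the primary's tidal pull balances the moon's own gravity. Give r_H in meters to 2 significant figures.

r_H ≈ a (m/3M)^(1/3)
    = (8.2 × 10⁸) × (2.1 × 10²¹ / (3 × 2.4 × 10²⁷))^(1/3)
    = 5.4 × 10⁶ m

5.4 × 10⁶ m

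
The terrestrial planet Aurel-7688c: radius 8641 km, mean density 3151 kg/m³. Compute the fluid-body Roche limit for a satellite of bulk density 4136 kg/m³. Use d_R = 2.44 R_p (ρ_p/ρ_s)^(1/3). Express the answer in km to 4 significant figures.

19260 km

d_R = 2.44 × 8641 km × (3151/4136)^(1/3)
    = 19260 km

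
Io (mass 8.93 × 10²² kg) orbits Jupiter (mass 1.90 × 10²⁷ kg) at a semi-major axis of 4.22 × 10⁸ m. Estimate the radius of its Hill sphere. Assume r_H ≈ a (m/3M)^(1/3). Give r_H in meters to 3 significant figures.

1.06 × 10⁷ m

r_H ≈ a (m/3M)^(1/3)
    = (4.22 × 10⁸) × (8.93 × 10²² / (3 × 1.90 × 10²⁷))^(1/3)
    = 1.06 × 10⁷ m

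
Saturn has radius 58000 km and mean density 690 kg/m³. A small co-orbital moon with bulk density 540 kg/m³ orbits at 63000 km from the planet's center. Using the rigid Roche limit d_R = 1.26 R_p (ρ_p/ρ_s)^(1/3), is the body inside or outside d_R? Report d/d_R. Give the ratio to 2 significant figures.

inside; d/d_R ≈ 0.79

d_R = 1.26 × (58000 km) × (690/540)^(1/3) = 79300 km
d/d_R = (63000) / (79300) = 0.79
Since d/d_R < 1, the body is inside the Roche limit.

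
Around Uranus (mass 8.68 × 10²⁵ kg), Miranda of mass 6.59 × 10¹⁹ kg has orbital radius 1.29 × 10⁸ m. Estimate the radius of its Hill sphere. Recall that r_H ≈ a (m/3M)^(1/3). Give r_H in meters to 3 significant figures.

8.16 × 10⁵ m

r_H ≈ a (m/3M)^(1/3)
    = (1.29 × 10⁸) × (6.59 × 10¹⁹ / (3 × 8.68 × 10²⁵))^(1/3)
    = 8.16 × 10⁵ m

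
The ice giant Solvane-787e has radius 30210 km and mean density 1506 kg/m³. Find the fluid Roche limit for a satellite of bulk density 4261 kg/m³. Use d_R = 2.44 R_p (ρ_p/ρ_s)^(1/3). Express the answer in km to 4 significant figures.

52120 km

d_R = 2.44 × 30210 km × (1506/4261)^(1/3)
    = 52120 km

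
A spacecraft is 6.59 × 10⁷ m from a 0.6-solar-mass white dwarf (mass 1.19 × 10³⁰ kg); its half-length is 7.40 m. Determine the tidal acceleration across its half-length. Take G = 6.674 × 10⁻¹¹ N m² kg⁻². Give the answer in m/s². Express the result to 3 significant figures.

Δa = 2GMr/d³
   = 2 × (6.674 × 10⁻¹¹) × (1.19 × 10³⁰) × (7.40) / (6.59 × 10⁷)³
   = 4.11 × 10⁻³ m/s²

4.11 × 10⁻³ m/s²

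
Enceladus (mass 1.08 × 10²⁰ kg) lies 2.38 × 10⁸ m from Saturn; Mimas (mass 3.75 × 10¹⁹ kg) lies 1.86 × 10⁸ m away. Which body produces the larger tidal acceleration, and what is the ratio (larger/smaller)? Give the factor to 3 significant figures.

Tidal stretch scales as M/d³; compute that for each body.
Enceladus: (1.08 × 10²⁰) / (2.38 × 10⁸)³ = 8.011 × 10⁻⁶
Mimas: (3.75 × 10¹⁹) / (1.86 × 10⁸)³ = 5.828 × 10⁻⁶
Ratio (larger/smaller) = 1.37

Enceladus, by a factor of ≈ 1.37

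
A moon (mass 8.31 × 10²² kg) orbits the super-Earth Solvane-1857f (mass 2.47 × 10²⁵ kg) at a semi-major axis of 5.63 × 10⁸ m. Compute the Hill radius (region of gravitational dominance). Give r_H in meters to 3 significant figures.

5.85 × 10⁷ m

r_H ≈ a (m/3M)^(1/3)
    = (5.63 × 10⁸) × (8.31 × 10²² / (3 × 2.47 × 10²⁵))^(1/3)
    = 5.85 × 10⁷ m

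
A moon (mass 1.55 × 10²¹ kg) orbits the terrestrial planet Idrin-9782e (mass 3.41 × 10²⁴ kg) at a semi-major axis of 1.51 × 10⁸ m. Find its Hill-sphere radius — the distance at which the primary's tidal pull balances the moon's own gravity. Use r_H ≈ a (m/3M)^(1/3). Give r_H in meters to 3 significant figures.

r_H ≈ a (m/3M)^(1/3)
    = (1.51 × 10⁸) × (1.55 × 10²¹ / (3 × 3.41 × 10²⁴))^(1/3)
    = 8.05 × 10⁶ m

8.05 × 10⁶ m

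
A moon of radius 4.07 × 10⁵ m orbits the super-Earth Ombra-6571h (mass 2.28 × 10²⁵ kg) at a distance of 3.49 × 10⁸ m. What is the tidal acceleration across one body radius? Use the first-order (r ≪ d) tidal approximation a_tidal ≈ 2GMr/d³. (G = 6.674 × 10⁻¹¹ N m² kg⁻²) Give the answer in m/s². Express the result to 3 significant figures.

2.91 × 10⁻⁵ m/s²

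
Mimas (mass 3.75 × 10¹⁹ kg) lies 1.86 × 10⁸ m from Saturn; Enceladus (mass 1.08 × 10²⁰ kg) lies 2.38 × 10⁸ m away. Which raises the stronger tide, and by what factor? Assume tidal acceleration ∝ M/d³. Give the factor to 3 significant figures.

Tidal stretch scales as M/d³; compute that for each body.
Mimas: (3.75 × 10¹⁹) / (1.86 × 10⁸)³ = 5.828 × 10⁻⁶
Enceladus: (1.08 × 10²⁰) / (2.38 × 10⁸)³ = 8.011 × 10⁻⁶
Ratio (larger/smaller) = 1.37

Enceladus, by a factor of ≈ 1.37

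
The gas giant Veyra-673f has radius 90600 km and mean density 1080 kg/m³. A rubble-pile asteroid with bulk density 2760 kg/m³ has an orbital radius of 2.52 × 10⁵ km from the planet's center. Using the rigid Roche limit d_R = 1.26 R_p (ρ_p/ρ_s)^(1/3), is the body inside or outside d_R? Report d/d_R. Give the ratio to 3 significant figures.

outside; d/d_R ≈ 3.02

d_R = 1.26 × (90600 km) × (1080/2760)^(1/3) = 83500 km
d/d_R = (2.52 × 10⁵) / (83500) = 3.02
Since d/d_R > 1, the body is outside the Roche limit.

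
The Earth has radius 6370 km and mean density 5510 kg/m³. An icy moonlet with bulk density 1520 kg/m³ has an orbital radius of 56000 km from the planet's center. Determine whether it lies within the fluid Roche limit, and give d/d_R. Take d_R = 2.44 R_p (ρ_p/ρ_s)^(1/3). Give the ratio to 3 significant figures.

d_R = 2.44 × (6370 km) × (5510/1520)^(1/3) = 23880 km
d/d_R = (56000) / (23880) = 2.35
Since d/d_R > 1, the body is outside the Roche limit.

outside; d/d_R ≈ 2.35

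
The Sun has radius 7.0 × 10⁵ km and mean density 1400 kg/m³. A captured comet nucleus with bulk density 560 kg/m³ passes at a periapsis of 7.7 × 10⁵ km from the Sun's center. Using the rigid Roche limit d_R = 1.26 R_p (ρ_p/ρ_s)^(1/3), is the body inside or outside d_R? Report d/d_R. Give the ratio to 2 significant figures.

d_R = 1.26 × (7.0 × 10⁵ km) × (1400/560)^(1/3) = 1.197 × 10⁶ km
d/d_R = (7.7 × 10⁵) / (1.197 × 10⁶) = 0.64
Since d/d_R < 1, the body is inside the Roche limit.

inside; d/d_R ≈ 0.64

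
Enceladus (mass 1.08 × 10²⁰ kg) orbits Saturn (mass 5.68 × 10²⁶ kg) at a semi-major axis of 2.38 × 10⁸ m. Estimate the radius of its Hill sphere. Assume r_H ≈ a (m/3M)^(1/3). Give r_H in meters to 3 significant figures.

r_H ≈ a (m/3M)^(1/3)
    = (2.38 × 10⁸) × (1.08 × 10²⁰ / (3 × 5.68 × 10²⁶))^(1/3)
    = 9.49 × 10⁵ m

9.49 × 10⁵ m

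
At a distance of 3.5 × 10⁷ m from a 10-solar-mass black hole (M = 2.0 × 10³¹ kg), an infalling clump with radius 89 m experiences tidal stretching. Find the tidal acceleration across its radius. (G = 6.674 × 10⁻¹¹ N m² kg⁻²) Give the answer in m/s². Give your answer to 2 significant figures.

Differencing GM/(d−r)² and GM/d² to first order in r/d gives 2GMr/d³.
Δa = 2GMr/d³
   = 2 × (6.674 × 10⁻¹¹) × (2.0 × 10³¹) × (89) / (3.5 × 10⁷)³
   = 5.5 m/s²

5.5 m/s²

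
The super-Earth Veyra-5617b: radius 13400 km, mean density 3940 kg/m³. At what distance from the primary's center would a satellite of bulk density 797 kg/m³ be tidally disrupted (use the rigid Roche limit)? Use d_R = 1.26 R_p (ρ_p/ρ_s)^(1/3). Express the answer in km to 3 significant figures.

28800 km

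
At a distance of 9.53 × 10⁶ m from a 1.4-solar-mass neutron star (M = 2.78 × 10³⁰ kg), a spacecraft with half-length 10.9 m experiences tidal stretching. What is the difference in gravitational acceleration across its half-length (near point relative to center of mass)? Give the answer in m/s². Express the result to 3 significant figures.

Δa = 2GMr/d³
   = 2 × (6.674 × 10⁻¹¹) × (2.78 × 10³⁰) × (10.9) / (9.53 × 10⁶)³
   = 4.67 m/s²

4.67 m/s²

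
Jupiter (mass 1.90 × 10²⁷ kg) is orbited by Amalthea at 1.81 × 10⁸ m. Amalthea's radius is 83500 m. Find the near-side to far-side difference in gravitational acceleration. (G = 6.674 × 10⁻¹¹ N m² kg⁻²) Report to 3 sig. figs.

7.14 × 10⁻³ m/s²

Δg = 4GMr/d³
   = 4 × (6.674 × 10⁻¹¹) × (1.90 × 10²⁷) × (83500) / (1.81 × 10⁸)³
   = 7.14 × 10⁻³ m/s²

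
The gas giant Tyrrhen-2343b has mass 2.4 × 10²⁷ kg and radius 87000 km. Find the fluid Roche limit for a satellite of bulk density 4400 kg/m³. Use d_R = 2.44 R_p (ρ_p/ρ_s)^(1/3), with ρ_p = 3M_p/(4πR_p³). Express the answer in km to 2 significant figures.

1.2 × 10⁵ km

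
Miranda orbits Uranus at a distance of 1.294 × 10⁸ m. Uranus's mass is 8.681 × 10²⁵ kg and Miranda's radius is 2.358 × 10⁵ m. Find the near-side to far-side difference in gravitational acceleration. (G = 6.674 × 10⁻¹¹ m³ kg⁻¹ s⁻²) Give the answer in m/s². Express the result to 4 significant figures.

2.522 × 10⁻³ m/s²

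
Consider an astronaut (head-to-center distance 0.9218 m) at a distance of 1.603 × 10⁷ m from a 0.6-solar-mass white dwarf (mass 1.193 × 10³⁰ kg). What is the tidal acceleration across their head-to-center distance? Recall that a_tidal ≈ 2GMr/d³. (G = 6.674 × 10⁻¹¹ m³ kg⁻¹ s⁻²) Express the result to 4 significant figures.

Δa = 2GMr/d³
   = 2 × (6.674 × 10⁻¹¹) × (1.193 × 10³⁰) × (0.9218) / (1.603 × 10⁷)³
   = 3.564 × 10⁻² m/s²

3.564 × 10⁻² m/s²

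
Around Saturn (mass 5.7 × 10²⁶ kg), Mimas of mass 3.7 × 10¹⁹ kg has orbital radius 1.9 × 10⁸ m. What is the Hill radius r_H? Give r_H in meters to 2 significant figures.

r_H ≈ a (m/3M)^(1/3)
    = (1.9 × 10⁸) × (3.7 × 10¹⁹ / (3 × 5.7 × 10²⁶))^(1/3)
    = 5.3 × 10⁵ m

5.3 × 10⁵ m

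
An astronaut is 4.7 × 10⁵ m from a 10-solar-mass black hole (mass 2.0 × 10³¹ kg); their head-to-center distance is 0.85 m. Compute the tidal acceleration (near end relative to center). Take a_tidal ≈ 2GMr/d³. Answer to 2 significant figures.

Δa = 2GMr/d³
   = 2 × (6.674 × 10⁻¹¹) × (2.0 × 10³¹) × (0.85) / (4.7 × 10⁵)³
   = 2.2 × 10⁴ m/s²

2.2 × 10⁴ m/s²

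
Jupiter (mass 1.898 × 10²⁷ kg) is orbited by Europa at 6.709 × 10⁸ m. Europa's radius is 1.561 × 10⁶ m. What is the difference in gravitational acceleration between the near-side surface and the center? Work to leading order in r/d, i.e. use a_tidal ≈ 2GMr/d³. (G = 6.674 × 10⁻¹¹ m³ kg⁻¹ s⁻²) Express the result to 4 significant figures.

a_tidal = 2GMr/d³
        = 2 × (6.674 × 10⁻¹¹) × (1.898 × 10²⁷) × (1.561 × 10⁶) / (6.709 × 10⁸)³
        = 1.310 × 10⁻³ m/s²

1.310 × 10⁻³ m/s²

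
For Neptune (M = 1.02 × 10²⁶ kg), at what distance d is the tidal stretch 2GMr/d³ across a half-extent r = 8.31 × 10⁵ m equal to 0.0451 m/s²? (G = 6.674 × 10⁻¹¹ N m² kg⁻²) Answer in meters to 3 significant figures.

6.31 × 10⁷ m

2GMr/d³ = a_tidal  ⇒  d = (2GMr / a_tidal)^(1/3)
d = (2 × 6.674×10⁻¹¹ × (1.02 × 10²⁶) × (8.31 × 10⁵) / (0.0451))^(1/3)
  = 6.31 × 10⁷ m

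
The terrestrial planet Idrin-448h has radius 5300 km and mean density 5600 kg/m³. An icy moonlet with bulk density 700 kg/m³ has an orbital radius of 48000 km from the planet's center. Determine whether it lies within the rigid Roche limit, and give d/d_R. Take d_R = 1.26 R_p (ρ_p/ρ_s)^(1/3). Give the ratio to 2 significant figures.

d_R = 1.26 × (5300 km) × (5600/700)^(1/3) = 13360 km
d/d_R = (48000) / (13360) = 3.6
Since d/d_R > 1, the body is outside the Roche limit.

outside; d/d_R ≈ 3.6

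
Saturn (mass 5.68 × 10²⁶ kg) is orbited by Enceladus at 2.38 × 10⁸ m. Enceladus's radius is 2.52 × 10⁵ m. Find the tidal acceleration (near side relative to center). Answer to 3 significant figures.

Δg = 2GMr/d³
   = 2 × (6.674 × 10⁻¹¹) × (5.68 × 10²⁶) × (2.52 × 10⁵) / (2.38 × 10⁸)³
   = 1.42 × 10⁻³ m/s²

1.42 × 10⁻³ m/s²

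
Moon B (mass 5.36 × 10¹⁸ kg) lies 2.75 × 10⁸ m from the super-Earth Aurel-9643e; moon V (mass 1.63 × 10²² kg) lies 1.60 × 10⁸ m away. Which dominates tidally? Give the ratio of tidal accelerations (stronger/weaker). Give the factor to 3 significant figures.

Tidal stretch scales as M/d³; compute that for each body.
Moon B: (5.36 × 10¹⁸) / (2.75 × 10⁸)³ = 2.577 × 10⁻⁷
Moon V: (1.63 × 10²²) / (1.60 × 10⁸)³ = 3.979 × 10⁻³
Ratio (larger/smaller) = 15400

Moon V, by a factor of ≈ 15400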